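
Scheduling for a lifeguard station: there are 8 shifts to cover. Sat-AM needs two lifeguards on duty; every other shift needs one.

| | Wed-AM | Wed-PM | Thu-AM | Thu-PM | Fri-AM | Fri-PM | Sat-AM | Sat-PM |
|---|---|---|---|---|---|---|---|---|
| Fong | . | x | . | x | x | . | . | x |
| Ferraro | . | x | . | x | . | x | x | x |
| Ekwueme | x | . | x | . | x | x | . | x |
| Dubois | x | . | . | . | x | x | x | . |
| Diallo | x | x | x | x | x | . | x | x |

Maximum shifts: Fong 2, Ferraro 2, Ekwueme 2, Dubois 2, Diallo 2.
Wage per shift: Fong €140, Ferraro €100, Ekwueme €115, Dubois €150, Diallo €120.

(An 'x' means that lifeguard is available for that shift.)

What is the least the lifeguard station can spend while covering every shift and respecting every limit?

Picking the cheapest available lifeguard for each shift independently would cost €965, but that ignores the shift limits.
An optimal schedule: Wed-AM→Ekwueme, Wed-PM→Ferraro, Thu-AM→Ekwueme, Thu-PM→Diallo, Fri-AM→Fong, Fri-PM→Ferraro, Sat-AM→Diallo+Dubois, Sat-PM→Fong.
Total: 115 + 100 + 115 + 120 + 140 + 100 + 120 + 150 + 140 = €1100.

€1100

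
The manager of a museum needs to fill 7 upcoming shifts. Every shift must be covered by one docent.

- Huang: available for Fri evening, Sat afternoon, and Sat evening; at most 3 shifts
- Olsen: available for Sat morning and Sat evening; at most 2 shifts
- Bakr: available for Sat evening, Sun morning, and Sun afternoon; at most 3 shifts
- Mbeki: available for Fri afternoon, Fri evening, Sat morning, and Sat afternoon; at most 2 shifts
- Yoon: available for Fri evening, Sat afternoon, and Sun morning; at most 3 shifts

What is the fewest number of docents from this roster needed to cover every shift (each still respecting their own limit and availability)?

7 slots to fill and no one can take more than 3, so at least ⌈7/3⌉ = 3 docents are needed.
Huang, Bakr, and Mbeki alone can cover everything: Fri afternoon→Mbeki, Fri evening→Huang, Sat morning→Mbeki, Sat afternoon→Huang, Sat evening→Huang, Sun morning→Bakr, Sun afternoon→Bakr.

3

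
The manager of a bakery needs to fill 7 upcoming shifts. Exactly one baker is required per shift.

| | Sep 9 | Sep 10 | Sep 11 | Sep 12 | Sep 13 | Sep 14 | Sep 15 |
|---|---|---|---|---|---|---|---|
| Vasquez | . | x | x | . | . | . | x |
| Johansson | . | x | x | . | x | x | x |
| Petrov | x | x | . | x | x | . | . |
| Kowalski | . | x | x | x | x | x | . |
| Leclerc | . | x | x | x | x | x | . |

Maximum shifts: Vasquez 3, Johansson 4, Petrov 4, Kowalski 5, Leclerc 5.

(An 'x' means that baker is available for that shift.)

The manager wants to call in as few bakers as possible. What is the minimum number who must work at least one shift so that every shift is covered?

7 slots to fill and no one can take more than 5, so at least ⌈7/5⌉ = 2 bakers are needed.
Johansson and Petrov alone can cover everything: Sep 9→Petrov, Sep 10→Johansson, Sep 11→Johansson, Sep 12→Petrov, Sep 13→Petrov, Sep 14→Johansson, Sep 15→Johansson.

2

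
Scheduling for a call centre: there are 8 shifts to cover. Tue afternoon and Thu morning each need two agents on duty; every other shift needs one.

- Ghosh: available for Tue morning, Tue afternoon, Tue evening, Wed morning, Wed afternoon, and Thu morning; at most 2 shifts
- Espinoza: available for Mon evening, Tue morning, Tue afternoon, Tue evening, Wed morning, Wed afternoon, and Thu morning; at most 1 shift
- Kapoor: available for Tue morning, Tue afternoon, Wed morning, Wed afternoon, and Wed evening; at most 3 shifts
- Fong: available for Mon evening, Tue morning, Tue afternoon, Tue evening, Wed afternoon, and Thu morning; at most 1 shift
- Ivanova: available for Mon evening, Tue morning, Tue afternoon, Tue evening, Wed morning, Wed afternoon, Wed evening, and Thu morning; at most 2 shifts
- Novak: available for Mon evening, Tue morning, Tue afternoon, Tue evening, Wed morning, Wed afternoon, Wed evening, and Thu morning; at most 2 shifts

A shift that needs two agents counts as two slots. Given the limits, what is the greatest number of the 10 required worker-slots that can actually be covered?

10

Total capacity across all agents is 2+1+3+1+2+2 = 11, and 10 slots are needed, so at most 10 can be filled.
An assignment achieving 10: Mon evening→Espinoza, Tue morning→Kapoor, Tue afternoon→Kapoor+Ivanova, Tue evening→Ghosh, Wed morning→Ghosh, Wed afternoon→Novak, Wed evening→Kapoor, Thu morning→Fong+Ivanova.
Loads: Ghosh 2/2, Espinoza 1/1, Kapoor 3/3, Fong 1/1, Ivanova 2/2, Novak 1/2.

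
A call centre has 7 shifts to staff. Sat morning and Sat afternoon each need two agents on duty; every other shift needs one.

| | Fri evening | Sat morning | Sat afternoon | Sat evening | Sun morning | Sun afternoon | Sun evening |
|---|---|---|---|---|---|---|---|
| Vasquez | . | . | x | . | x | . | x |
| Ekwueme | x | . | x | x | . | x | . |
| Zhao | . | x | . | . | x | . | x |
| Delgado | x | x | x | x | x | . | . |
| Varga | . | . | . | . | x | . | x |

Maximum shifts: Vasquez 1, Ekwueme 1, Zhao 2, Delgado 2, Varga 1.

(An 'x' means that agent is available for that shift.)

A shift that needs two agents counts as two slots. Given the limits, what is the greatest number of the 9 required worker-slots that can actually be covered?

Total capacity across all agents is 1+1+2+2+1 = 7, and 9 slots are needed, so at most 7 can be filled.
An assignment achieving 7: Fri evening→Delgado, Sat morning→Zhao+Delgado, Sat afternoon→Vasquez, Sun morning→Varga, Sun afternoon→Ekwueme, Sun evening→Zhao.
Loads: Vasquez 1/1, Ekwueme 1/1, Zhao 2/2, Delgado 2/2, Varga 1/1.

7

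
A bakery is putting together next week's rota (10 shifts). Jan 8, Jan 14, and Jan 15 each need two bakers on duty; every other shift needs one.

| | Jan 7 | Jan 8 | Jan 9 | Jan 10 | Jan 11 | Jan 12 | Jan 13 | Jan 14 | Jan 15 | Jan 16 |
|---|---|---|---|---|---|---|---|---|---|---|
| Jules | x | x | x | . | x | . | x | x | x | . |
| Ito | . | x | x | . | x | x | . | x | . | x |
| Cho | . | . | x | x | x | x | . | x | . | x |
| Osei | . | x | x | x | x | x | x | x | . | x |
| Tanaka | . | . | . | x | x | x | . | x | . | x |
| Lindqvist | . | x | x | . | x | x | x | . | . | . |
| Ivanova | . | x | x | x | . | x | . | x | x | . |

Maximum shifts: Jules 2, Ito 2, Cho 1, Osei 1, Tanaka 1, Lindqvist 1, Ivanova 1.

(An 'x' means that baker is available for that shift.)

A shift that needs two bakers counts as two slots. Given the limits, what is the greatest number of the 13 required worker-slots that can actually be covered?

Total capacity across all bakers is 2+2+1+1+1+1+1 = 9, and 13 slots are needed, so at most 9 can be filled.
An assignment achieving 9: Jan 7→Jules, Jan 8→Ito+Lindqvist, Jan 10→Cho, Jan 11→Tanaka, Jan 13→Osei, Jan 15→Jules+Ivanova, Jan 16→Ito.
Loads: Jules 2/2, Ito 2/2, Cho 1/1, Osei 1/1, Tanaka 1/1, Lindqvist 1/1, Ivanova 1/1.

9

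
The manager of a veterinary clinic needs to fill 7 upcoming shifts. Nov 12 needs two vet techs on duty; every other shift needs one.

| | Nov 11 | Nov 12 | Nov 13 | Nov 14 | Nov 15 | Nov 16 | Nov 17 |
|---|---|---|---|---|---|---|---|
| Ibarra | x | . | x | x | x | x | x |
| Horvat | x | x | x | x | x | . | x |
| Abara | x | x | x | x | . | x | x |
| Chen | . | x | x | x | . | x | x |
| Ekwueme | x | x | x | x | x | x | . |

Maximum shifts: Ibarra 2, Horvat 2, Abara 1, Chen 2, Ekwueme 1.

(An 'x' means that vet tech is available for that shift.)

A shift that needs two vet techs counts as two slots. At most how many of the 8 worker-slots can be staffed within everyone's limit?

8

Total capacity across all vet techs is 2+2+1+2+1 = 8, and 8 slots are needed, so at most 8 can be filled.
An assignment achieving 8: Nov 11→Ibarra, Nov 12→Horvat+Abara, Nov 13→Chen, Nov 14→Ekwueme, Nov 15→Ibarra, Nov 16→Chen, Nov 17→Horvat.
Loads: Ibarra 2/2, Horvat 2/2, Abara 1/1, Chen 2/2, Ekwueme 1/1.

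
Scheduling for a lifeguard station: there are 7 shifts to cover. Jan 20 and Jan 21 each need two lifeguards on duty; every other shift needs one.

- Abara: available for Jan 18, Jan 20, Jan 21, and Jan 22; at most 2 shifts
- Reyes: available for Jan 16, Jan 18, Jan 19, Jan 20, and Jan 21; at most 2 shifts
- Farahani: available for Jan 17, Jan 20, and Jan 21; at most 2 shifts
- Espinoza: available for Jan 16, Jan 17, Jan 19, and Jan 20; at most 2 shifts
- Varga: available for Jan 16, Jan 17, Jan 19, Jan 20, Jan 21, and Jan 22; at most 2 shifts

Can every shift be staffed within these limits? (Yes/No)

Yes

One valid schedule: Jan 16→Reyes, Jan 17→Farahani, Jan 18→Abara, Jan 19→Reyes, Jan 20→Espinoza+Varga, Jan 21→Farahani+Varga, Jan 22→Abara.
Loads: Abara 2/2, Reyes 2/2, Farahani 2/2, Espinoza 1/2, Varga 2/2 — all within limits.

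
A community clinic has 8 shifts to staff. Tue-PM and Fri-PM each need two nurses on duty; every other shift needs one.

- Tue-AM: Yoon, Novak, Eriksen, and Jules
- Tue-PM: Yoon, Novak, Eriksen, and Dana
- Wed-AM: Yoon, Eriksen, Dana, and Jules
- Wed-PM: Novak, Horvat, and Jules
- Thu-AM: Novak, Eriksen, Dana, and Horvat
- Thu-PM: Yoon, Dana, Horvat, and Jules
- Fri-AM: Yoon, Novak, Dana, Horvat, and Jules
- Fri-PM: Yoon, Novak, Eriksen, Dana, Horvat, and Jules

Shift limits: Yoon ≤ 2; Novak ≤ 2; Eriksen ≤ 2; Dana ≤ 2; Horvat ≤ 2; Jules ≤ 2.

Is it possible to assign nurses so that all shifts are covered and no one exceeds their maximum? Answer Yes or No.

Yes

One valid schedule: Tue-AM→Yoon, Tue-PM→Eriksen+Dana, Wed-AM→Yoon, Wed-PM→Novak, Thu-AM→Novak, Thu-PM→Dana, Fri-AM→Horvat, Fri-PM→Eriksen+Horvat.
Loads: Yoon 2/2, Novak 2/2, Eriksen 2/2, Dana 2/2, Horvat 2/2, Jules 0/2 — all within limits.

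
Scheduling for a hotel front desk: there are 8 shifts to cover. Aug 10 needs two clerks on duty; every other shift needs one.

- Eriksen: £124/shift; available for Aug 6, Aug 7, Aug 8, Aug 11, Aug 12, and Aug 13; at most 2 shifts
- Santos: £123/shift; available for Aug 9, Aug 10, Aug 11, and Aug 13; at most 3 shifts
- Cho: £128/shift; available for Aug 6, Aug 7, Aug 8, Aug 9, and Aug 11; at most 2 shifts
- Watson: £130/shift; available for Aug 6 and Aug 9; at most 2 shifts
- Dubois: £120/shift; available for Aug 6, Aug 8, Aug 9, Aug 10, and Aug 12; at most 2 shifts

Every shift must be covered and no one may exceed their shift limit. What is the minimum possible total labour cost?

£1113

Aug 10 can only be covered by Santos and Dubois, so that assignment is forced.
Picking the cheapest available clerk for each shift independently would cost £1093, but that ignores the shift limits.
An optimal schedule: Aug 6→Cho, Aug 7→Eriksen, Aug 8→Eriksen, Aug 9→Cho, Aug 10→Dubois+Santos, Aug 11→Santos, Aug 12→Dubois, Aug 13→Santos.
Total: 128 + 124 + 124 + 128 + 120 + 123 + 123 + 120 + 123 = £1113.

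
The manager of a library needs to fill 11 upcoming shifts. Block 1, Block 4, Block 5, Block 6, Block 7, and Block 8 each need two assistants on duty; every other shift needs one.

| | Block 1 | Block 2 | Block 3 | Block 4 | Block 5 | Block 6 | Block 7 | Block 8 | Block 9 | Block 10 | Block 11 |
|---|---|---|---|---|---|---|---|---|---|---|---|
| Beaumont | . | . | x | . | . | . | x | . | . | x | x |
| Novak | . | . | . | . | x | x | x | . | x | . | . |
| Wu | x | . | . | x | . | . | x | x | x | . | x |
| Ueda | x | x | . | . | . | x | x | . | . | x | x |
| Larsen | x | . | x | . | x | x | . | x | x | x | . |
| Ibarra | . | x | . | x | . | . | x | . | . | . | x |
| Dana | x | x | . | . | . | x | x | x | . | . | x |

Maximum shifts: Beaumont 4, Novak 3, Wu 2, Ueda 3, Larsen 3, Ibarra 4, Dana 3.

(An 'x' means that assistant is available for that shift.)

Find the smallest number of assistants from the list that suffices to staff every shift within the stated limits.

17 slots to fill and no one can take more than 4, so at least ⌈17/4⌉ = 5 assistants are needed.
No set of 5 assistants can cover every shift (each such set leaves at least one shift with no one available or exceeds a cap).
Beaumont, Novak, Wu, Ueda, Larsen, and Ibarra alone can cover everything: Block 1→Ueda+Larsen, Block 2→Ueda, Block 3→Beaumont, Block 4→Wu+Ibarra, Block 5→Novak+Larsen, Block 6→Novak+Ueda, Block 7→Beaumont+Ibarra, Block 8→Wu+Larsen, Block 9→Novak, Block 10→Beaumont, Block 11→Beaumont.

6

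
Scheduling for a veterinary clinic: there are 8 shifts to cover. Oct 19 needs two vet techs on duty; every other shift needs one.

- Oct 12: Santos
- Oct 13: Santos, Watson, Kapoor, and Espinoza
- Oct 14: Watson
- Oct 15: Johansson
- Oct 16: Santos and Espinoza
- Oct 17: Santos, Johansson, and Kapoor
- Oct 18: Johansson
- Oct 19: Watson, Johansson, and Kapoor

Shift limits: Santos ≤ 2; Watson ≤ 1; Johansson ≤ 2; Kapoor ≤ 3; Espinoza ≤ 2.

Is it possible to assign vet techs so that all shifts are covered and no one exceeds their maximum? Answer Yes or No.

No

Total capacity is 10 and 9 slots are needed, so capacity alone doesn't rule it out.
Shifts {Oct 14, Oct 15, Oct 18, Oct 19} need 5 worker-slots in total, but the vet techs available for any of those shifts (Watson, Johansson, and Kapoor) can supply at most 4 among them. So no valid schedule exists.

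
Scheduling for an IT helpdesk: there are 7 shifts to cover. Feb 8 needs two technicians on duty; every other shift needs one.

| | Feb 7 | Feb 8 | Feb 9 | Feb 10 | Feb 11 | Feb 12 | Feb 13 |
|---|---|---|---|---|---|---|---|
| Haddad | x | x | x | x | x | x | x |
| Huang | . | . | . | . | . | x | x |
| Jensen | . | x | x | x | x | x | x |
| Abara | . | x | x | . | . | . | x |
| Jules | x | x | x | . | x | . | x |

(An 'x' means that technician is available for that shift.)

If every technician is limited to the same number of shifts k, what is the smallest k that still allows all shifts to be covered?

2

With 5 technicians and 8 worker-slots to fill, someone must work at least ⌈8/5⌉ = 2 shifts, so k ≥ 2.
k = 2 works: Feb 7→Haddad, Feb 8→Abara+Jules, Feb 9→Jensen, Feb 10→Haddad, Feb 11→Jensen, Feb 12→Huang, Feb 13→Huang.
Loads: Haddad 2, Huang 2, Jensen 2, Abara 1, Jules 1 — all ≤ 2.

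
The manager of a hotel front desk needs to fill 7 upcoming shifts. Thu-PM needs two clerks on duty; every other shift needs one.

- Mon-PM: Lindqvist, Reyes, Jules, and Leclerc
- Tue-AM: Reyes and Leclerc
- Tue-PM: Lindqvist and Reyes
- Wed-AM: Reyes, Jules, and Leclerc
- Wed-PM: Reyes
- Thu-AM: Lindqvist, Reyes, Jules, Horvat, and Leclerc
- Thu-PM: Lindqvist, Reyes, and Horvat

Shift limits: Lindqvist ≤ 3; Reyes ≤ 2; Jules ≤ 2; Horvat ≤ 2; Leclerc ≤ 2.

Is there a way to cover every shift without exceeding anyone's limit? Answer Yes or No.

Yes

Wed-PM can only be covered by Reyes, so that assignment is forced.
One valid schedule: Mon-PM→Lindqvist, Tue-AM→Reyes, Tue-PM→Lindqvist, Wed-AM→Jules, Wed-PM→Reyes, Thu-AM→Jules, Thu-PM→Lindqvist+Horvat.
Loads: Lindqvist 3/3, Reyes 2/2, Jules 2/2, Horvat 1/2, Leclerc 0/2 — all within limits.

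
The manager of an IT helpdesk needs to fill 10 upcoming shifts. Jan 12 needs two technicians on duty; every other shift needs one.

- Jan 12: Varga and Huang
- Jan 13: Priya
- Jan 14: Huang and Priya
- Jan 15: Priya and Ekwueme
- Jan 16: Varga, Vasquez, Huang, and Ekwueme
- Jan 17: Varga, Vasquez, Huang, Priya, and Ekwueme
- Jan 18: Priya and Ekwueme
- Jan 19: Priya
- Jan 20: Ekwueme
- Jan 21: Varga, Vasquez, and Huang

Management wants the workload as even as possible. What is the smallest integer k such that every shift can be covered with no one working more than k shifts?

3

With 5 technicians and 11 worker-slots to fill, someone must work at least ⌈11/5⌉ = 3 shifts, so k ≥ 3.
k = 3 works: Jan 12→Varga+Huang, Jan 13→Priya, Jan 14→Huang, Jan 15→Priya, Jan 16→Varga, Jan 17→Vasquez, Jan 18→Ekwueme, Jan 19→Priya, Jan 20→Ekwueme, Jan 21→Varga.
Loads: Varga 3, Vasquez 1, Huang 2, Priya 3, Ekwueme 2 — all ≤ 3.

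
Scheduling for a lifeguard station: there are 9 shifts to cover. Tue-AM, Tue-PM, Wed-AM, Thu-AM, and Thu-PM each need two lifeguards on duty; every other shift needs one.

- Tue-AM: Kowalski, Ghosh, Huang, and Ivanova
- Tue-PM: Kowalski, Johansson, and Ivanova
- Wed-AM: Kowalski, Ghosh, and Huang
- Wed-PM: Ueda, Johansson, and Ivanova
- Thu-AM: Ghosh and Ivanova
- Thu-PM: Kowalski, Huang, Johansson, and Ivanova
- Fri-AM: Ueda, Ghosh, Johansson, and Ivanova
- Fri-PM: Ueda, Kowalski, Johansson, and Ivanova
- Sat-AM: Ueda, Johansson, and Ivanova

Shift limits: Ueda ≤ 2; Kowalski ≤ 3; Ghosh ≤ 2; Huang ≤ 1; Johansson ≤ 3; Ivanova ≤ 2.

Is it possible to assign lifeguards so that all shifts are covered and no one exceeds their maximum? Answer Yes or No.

No

Total capacity is 2+3+2+1+3+2 = 13 but 14 worker-slots are needed — infeasible.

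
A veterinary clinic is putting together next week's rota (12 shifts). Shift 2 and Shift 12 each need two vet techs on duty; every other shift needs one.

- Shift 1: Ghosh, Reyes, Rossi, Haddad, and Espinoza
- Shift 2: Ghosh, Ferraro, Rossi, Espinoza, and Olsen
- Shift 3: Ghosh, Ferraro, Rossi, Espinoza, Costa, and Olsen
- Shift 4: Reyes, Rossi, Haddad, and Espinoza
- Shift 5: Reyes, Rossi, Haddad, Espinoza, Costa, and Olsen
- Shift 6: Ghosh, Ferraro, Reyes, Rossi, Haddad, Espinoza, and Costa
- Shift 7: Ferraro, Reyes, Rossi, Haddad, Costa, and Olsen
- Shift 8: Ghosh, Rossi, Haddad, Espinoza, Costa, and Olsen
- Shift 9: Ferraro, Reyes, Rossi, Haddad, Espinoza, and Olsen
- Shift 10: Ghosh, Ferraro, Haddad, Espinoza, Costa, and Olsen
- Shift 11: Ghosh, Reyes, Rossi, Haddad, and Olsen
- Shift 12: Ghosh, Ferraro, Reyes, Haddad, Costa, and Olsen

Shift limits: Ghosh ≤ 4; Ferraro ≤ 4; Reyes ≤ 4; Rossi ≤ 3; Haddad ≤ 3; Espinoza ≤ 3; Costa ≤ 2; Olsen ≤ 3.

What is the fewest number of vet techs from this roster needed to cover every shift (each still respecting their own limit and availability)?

4

14 slots to fill and no one can take more than 4, so at least ⌈14/4⌉ = 4 vet techs are needed.
Ghosh, Ferraro, Reyes, and Rossi alone can cover everything: Shift 1→Ghosh, Shift 2→Ghosh+Ferraro, Shift 3→Ferraro, Shift 4→Reyes, Shift 5→Reyes, Shift 6→Rossi, Shift 7→Ferraro, Shift 8→Ghosh, Shift 9→Reyes, Shift 10→Ghosh, Shift 11→Rossi, Shift 12→Ferraro+Reyes.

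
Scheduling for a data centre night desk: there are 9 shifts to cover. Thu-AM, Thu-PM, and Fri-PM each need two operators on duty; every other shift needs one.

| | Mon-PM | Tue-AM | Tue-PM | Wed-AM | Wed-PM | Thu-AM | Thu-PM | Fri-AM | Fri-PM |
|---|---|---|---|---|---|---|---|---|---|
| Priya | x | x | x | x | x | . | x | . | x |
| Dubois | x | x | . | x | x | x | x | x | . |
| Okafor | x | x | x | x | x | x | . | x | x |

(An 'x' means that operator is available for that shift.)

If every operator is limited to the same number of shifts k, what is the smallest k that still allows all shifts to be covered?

4

With 3 operators and 12 worker-slots to fill, someone must work at least ⌈12/3⌉ = 4 shifts, so k ≥ 4.
k = 4 works: Mon-PM→Priya, Tue-AM→Dubois, Tue-PM→Priya, Wed-AM→Okafor, Wed-PM→Okafor, Thu-AM→Dubois+Okafor, Thu-PM→Priya+Dubois, Fri-AM→Dubois, Fri-PM→Priya+Okafor.
Loads: Priya 4, Dubois 4, Okafor 4 — all ≤ 4.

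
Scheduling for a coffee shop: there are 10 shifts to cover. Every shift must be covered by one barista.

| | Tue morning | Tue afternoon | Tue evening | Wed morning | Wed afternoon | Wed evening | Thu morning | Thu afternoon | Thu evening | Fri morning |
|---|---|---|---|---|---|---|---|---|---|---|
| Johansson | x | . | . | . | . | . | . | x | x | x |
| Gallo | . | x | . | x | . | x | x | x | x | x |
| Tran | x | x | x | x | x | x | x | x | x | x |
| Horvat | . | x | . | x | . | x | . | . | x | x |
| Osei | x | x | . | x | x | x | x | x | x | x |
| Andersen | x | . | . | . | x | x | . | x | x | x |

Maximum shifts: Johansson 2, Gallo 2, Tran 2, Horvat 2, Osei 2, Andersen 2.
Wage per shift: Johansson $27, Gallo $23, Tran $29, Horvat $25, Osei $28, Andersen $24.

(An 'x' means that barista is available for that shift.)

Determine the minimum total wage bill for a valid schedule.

Tue evening can only be covered by Tran, so that assignment is forced.
Picking the cheapest available barista for each shift independently would cost $238, but that ignores the shift limits.
An optimal schedule: Tue morning→Andersen, Tue afternoon→Gallo, Tue evening→Tran, Wed morning→Horvat, Wed afternoon→Andersen, Wed evening→Horvat, Thu morning→Gallo, Thu afternoon→Johansson, Thu evening→Johansson, Fri morning→Osei.
Total: 24 + 23 + 29 + 25 + 24 + 25 + 23 + 27 + 27 + 28 = $255.

$255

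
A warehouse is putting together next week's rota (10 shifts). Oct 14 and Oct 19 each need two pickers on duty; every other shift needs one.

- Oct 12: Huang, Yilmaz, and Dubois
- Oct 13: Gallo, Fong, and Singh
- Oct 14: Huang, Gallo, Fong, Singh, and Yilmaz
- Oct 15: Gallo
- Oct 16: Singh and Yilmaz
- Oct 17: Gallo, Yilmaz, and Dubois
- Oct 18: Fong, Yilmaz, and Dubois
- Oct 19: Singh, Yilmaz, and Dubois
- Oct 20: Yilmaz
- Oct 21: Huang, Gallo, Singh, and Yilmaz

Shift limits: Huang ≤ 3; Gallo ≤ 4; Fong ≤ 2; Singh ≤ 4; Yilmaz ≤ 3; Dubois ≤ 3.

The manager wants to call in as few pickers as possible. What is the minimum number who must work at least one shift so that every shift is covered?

12 slots to fill and no one can take more than 4, so at least ⌈12/4⌉ = 3 pickers are needed.
Any 3 pickers together have capacity at most 4+4+3 = 11 < 12 slots, so 3 can never suffice.
Huang, Gallo, Singh, and Yilmaz alone can cover everything: Oct 12→Huang, Oct 13→Gallo, Oct 14→Huang+Gallo, Oct 15→Gallo, Oct 16→Singh, Oct 17→Gallo, Oct 18→Yilmaz, Oct 19→Singh+Yilmaz, Oct 20→Yilmaz, Oct 21→Huang.

4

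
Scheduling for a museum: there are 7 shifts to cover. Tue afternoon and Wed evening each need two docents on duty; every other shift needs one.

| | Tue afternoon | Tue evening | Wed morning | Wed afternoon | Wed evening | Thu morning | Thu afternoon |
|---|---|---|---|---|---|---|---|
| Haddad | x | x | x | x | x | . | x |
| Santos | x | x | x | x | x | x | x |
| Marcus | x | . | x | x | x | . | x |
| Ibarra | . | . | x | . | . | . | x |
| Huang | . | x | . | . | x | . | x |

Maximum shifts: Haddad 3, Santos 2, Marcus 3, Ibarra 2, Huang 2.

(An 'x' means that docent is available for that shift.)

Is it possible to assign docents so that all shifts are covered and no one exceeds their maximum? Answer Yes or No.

Yes

Thu morning can only be covered by Santos, so that assignment is forced.
One valid schedule: Tue afternoon→Haddad+Santos, Tue evening→Haddad, Wed morning→Marcus, Wed afternoon→Haddad, Wed evening→Marcus+Huang, Thu morning→Santos, Thu afternoon→Marcus.
Loads: Haddad 3/3, Santos 2/2, Marcus 3/3, Ibarra 0/2, Huang 1/2 — all within limits.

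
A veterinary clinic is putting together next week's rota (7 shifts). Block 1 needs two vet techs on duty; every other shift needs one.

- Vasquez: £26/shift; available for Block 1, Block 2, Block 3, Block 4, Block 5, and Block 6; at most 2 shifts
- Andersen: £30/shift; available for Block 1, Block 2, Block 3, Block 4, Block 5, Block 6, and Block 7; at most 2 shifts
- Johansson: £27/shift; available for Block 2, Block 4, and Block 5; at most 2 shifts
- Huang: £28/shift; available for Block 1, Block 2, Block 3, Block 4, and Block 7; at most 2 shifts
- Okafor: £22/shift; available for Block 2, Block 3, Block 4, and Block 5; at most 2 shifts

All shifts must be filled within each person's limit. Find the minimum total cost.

Picking the cheapest available vet tech for each shift independently would cost £196, but that ignores the shift limits.
An optimal schedule: Block 1→Vasquez+Huang, Block 2→Johansson, Block 3→Okafor, Block 4→Johansson, Block 5→Okafor, Block 6→Vasquez, Block 7→Huang.
Total: 26 + 28 + 27 + 22 + 27 + 22 + 26 + 28 = £206.

£206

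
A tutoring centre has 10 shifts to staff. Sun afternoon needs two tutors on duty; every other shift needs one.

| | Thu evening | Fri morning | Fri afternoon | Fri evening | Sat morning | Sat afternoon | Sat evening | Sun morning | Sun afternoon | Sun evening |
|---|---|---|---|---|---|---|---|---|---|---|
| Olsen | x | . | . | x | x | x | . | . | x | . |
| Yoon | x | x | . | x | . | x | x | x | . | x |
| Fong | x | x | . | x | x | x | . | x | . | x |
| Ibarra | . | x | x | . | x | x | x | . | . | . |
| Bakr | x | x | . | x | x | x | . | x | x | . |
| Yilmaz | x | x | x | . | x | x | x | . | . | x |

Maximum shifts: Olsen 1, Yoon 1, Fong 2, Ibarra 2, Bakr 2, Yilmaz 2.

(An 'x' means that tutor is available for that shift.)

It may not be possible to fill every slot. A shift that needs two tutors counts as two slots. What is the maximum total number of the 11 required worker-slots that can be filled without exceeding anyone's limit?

10

Total capacity across all tutors is 1+1+2+2+2+2 = 10, and 11 slots are needed, so at most 10 can be filled.
An assignment achieving 10: Thu evening→Yilmaz, Fri morning→Ibarra, Fri afternoon→Ibarra, Fri evening→Bakr, Sat morning→Yilmaz, Sat evening→Yoon, Sun morning→Fong, Sun afternoon→Olsen+Bakr, Sun evening→Fong.
Loads: Olsen 1/1, Yoon 1/1, Fong 2/2, Ibarra 2/2, Bakr 2/2, Yilmaz 2/2.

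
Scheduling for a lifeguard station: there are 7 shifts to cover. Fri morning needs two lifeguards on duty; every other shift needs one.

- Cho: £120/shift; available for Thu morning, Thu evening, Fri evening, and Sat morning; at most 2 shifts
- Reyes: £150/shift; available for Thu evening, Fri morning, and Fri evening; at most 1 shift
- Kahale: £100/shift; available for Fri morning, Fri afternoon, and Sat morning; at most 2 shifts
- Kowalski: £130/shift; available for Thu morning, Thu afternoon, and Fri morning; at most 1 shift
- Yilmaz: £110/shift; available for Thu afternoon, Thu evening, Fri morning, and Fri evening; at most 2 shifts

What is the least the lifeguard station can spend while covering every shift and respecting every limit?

Fri afternoon can only be covered by Kahale, so that assignment is forced.
Picking the cheapest available lifeguard for each shift independently would cost £860, but that ignores the shift limits.
An optimal schedule: Thu morning→Cho, Thu afternoon→Kowalski, Thu evening→Reyes, Fri morning→Kahale+Yilmaz, Fri afternoon→Kahale, Fri evening→Yilmaz, Sat morning→Cho.
Total: 120 + 130 + 150 + 100 + 110 + 100 + 110 + 120 = £940.

£940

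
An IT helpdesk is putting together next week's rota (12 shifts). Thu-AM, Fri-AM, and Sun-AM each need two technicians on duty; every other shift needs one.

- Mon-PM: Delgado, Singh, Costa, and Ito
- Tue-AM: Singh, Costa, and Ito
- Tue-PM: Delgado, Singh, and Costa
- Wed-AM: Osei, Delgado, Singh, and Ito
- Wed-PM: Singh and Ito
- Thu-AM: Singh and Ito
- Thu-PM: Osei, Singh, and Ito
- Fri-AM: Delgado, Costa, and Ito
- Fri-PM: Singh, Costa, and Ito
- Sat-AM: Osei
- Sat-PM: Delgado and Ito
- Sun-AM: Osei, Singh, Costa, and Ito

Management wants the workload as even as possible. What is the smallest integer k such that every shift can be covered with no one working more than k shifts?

With 5 technicians and 15 worker-slots to fill, someone must work at least ⌈15/5⌉ = 3 shifts, so k ≥ 3.
k = 3 works: Mon-PM→Costa, Tue-AM→Singh, Tue-PM→Delgado, Wed-AM→Ito, Wed-PM→Singh, Thu-AM→Singh+Ito, Thu-PM→Osei, Fri-AM→Delgado+Costa, Fri-PM→Costa, Sat-AM→Osei, Sat-PM→Delgado, Sun-AM→Osei+Ito.
Loads: Osei 3, Delgado 3, Singh 3, Costa 3, Ito 3 — all ≤ 3.

3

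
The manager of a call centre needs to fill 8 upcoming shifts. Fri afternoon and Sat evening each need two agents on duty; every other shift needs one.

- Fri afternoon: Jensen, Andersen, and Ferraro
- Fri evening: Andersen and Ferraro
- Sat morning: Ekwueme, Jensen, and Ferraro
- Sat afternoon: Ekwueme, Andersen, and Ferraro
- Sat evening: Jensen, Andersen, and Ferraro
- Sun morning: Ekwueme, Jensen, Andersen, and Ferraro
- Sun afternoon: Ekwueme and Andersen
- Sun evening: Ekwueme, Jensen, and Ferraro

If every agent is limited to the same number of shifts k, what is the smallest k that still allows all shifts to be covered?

3

With 4 agents and 10 worker-slots to fill, someone must work at least ⌈10/4⌉ = 3 shifts, so k ≥ 3.
k = 3 works: Fri afternoon→Jensen+Andersen, Fri evening→Andersen, Sat morning→Ekwueme, Sat afternoon→Ekwueme, Sat evening→Jensen+Andersen, Sun morning→Ferraro, Sun afternoon→Ekwueme, Sun evening→Jensen.
Loads: Ekwueme 3, Jensen 3, Andersen 3, Ferraro 1 — all ≤ 3.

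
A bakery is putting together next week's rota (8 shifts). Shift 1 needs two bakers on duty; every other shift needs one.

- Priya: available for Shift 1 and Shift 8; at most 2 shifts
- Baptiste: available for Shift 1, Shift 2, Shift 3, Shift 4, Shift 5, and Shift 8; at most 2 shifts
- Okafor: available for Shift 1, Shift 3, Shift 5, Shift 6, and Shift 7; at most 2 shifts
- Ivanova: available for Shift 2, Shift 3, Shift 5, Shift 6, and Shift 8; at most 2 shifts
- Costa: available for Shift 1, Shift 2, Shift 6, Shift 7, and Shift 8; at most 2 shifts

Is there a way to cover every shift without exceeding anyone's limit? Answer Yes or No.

Yes

Shift 4 can only be covered by Baptiste, so that assignment is forced.
One valid schedule: Shift 1→Priya+Costa, Shift 2→Baptiste, Shift 3→Okafor, Shift 4→Baptiste, Shift 5→Ivanova, Shift 6→Ivanova, Shift 7→Okafor, Shift 8→Priya.
Loads: Priya 2/2, Baptiste 2/2, Okafor 2/2, Ivanova 2/2, Costa 1/2 — all within limits.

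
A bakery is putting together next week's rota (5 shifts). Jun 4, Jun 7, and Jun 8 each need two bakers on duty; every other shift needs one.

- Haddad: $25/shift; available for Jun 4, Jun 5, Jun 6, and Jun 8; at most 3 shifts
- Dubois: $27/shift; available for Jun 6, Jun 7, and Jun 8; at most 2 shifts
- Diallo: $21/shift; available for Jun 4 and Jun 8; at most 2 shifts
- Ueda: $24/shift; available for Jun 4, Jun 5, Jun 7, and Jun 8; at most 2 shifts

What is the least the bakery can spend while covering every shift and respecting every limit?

$192

Jun 7 can only be covered by Dubois and Ueda, so that assignment is forced.
Picking the cheapest available baker for each shift independently would cost $190, but that ignores the shift limits.
An optimal schedule: Jun 4→Diallo+Haddad, Jun 5→Ueda, Jun 6→Haddad, Jun 7→Ueda+Dubois, Jun 8→Diallo+Haddad.
Total: 21 + 25 + 24 + 25 + 24 + 27 + 21 + 25 = $192.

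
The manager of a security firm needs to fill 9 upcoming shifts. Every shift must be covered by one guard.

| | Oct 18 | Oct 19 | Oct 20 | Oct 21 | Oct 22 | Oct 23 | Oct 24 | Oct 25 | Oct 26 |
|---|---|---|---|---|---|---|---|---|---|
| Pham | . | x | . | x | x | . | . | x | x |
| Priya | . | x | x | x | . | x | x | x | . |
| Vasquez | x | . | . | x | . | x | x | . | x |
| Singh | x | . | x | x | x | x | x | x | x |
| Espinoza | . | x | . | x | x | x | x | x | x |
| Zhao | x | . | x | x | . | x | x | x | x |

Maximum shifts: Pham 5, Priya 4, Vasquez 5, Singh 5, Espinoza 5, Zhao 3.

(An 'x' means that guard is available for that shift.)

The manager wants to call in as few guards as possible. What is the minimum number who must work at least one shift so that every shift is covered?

9 slots to fill and no one can take more than 5, so at least ⌈9/5⌉ = 2 guards are needed.
Pham and Singh alone can cover everything: Oct 18→Singh, Oct 19→Pham, Oct 20→Singh, Oct 21→Pham, Oct 22→Pham, Oct 23→Singh, Oct 24→Singh, Oct 25→Pham, Oct 26→Pham.

2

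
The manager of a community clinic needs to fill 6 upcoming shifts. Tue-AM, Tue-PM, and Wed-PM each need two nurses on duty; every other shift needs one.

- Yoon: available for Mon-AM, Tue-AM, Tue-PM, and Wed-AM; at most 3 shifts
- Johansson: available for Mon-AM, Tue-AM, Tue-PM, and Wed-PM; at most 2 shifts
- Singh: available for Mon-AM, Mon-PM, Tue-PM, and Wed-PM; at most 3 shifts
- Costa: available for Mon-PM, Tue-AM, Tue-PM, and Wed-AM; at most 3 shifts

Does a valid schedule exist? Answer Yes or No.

Wed-PM can only be covered by Johansson and Singh, so that assignment is forced.
One valid schedule: Mon-AM→Yoon, Mon-PM→Singh, Tue-AM→Yoon+Johansson, Tue-PM→Singh+Costa, Wed-AM→Yoon, Wed-PM→Johansson+Singh.
Loads: Yoon 3/3, Johansson 2/2, Singh 3/3, Costa 1/3 — all within limits.

Yes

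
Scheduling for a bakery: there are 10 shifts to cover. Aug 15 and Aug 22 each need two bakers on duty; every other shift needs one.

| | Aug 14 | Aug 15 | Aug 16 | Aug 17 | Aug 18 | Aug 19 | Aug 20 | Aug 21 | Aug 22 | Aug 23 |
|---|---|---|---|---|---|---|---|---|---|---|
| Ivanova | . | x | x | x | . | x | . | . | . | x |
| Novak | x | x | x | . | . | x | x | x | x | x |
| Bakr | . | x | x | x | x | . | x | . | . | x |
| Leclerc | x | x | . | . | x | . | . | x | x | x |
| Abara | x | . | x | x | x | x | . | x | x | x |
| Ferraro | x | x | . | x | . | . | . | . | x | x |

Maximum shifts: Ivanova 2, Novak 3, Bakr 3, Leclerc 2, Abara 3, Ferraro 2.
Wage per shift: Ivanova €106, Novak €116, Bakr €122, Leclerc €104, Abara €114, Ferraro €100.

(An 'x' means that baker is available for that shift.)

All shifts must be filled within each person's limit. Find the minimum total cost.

Picking the cheapest available baker for each shift independently would cost €1244, but that ignores the shift limits.
An optimal schedule: Aug 14→Ferraro, Aug 15→Ferraro+Novak, Aug 16→Ivanova, Aug 17→Abara, Aug 18→Leclerc, Aug 19→Ivanova, Aug 20→Novak, Aug 21→Leclerc, Aug 22→Abara+Novak, Aug 23→Abara.
Total: 100 + 100 + 116 + 106 + 114 + 104 + 106 + 116 + 104 + 114 + 116 + 114 = €1310.

€1310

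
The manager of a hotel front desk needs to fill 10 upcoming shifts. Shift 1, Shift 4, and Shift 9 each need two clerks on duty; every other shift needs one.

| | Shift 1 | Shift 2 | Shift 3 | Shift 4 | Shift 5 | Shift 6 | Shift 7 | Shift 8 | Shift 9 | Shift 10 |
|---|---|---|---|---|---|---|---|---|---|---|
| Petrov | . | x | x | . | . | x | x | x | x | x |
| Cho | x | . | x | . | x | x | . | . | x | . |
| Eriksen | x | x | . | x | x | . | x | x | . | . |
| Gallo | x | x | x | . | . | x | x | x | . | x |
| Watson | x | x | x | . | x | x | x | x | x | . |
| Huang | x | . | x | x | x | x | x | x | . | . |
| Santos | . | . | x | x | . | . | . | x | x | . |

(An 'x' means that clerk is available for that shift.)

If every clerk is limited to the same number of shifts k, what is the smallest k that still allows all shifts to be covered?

2

With 7 clerks and 13 worker-slots to fill, someone must work at least ⌈13/7⌉ = 2 shifts, so k ≥ 2.
k = 2 works: Shift 1→Watson+Huang, Shift 2→Petrov, Shift 3→Gallo, Shift 4→Eriksen+Huang, Shift 5→Cho, Shift 6→Cho, Shift 7→Eriksen, Shift 8→Gallo, Shift 9→Watson+Santos, Shift 10→Petrov.
Loads: Petrov 2, Cho 2, Eriksen 2, Gallo 2, Watson 2, Huang 2, Santos 1 — all ≤ 2.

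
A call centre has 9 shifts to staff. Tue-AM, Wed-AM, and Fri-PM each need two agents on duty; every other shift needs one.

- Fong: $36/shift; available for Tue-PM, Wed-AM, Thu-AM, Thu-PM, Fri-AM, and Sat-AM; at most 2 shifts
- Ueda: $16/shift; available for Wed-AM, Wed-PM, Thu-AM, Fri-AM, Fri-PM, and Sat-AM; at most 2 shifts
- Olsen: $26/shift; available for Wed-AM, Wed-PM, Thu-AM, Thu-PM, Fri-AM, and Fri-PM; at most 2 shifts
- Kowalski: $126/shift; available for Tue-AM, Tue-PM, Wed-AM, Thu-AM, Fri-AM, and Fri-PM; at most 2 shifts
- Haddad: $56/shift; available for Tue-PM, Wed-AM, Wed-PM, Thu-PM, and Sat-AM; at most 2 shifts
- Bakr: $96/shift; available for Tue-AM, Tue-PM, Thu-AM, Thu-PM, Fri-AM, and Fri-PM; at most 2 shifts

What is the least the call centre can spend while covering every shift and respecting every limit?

$712

Tue-AM can only be covered by Kowalski and Bakr, so that assignment is forced.
Picking the cheapest available agent for each shift independently would cost $432, but that ignores the shift limits.
An optimal schedule: Tue-AM→Kowalski+Bakr, Tue-PM→Fong, Wed-AM→Kowalski+Haddad, Wed-PM→Ueda, Thu-AM→Ueda, Thu-PM→Haddad, Fri-AM→Olsen, Fri-PM→Olsen+Bakr, Sat-AM→Fong.
Total: 126 + 96 + 36 + 126 + 56 + 16 + 16 + 56 + 26 + 26 + 96 + 36 = $712.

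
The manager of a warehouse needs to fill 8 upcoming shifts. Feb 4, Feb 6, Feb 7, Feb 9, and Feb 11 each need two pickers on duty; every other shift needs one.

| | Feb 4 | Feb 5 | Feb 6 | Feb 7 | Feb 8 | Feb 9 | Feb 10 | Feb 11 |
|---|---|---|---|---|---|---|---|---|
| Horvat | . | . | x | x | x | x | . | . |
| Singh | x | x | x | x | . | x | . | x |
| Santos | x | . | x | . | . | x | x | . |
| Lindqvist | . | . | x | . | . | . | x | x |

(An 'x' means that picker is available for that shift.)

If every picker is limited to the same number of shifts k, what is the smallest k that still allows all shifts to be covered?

4

With 4 pickers and 13 worker-slots to fill, someone must work at least ⌈13/4⌉ = 4 shifts, so k ≥ 4.
k = 4 works: Feb 4→Singh+Santos, Feb 5→Singh, Feb 6→Horvat+Santos, Feb 7→Horvat+Singh, Feb 8→Horvat, Feb 9→Horvat+Santos, Feb 10→Santos, Feb 11→Singh+Lindqvist.
Loads: Horvat 4, Singh 4, Santos 4, Lindqvist 1 — all ≤ 4.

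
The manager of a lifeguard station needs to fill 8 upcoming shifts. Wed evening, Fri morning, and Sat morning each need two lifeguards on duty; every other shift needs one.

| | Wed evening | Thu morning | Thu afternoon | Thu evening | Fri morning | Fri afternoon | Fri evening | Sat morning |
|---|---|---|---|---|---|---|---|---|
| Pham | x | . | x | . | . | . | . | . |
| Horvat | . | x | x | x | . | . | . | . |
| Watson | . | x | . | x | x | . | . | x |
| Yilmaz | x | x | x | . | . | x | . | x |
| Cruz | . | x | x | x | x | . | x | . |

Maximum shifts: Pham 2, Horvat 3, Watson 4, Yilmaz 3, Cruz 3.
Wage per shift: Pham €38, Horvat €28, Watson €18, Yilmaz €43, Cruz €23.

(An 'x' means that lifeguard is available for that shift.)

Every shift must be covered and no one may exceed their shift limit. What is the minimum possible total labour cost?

€308

Wed evening can only be covered by Pham and Yilmaz, so that assignment is forced.
Fri morning can only be covered by Watson and Cruz, so that assignment is forced.
Fri afternoon can only be covered by Yilmaz, so that assignment is forced.
Picking the cheapest available lifeguard for each shift independently would cost €308, and that bound is achievable.
An optimal schedule: Wed evening→Pham+Yilmaz, Thu morning→Watson, Thu afternoon→Cruz, Thu evening→Watson, Fri morning→Watson+Cruz, Fri afternoon→Yilmaz, Fri evening→Cruz, Sat morning→Watson+Yilmaz.
Total: 38 + 43 + 18 + 23 + 18 + 18 + 23 + 43 + 23 + 18 + 43 = €308.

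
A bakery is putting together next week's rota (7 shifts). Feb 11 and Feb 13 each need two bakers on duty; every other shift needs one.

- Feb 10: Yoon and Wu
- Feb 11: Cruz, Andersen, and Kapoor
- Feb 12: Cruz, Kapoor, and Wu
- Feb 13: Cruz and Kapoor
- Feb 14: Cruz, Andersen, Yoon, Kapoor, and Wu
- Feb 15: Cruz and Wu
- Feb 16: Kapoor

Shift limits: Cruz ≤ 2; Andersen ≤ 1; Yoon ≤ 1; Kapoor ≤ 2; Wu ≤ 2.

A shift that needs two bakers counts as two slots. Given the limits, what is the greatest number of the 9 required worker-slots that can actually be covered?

Total capacity across all bakers is 2+1+1+2+2 = 8, and 9 slots are needed, so at most 8 can be filled.
An assignment achieving 8: Feb 10→Yoon, Feb 11→Andersen, Feb 12→Wu, Feb 13→Cruz+Kapoor, Feb 14→Wu, Feb 15→Cruz, Feb 16→Kapoor.
Loads: Cruz 2/2, Andersen 1/1, Yoon 1/1, Kapoor 2/2, Wu 2/2.

8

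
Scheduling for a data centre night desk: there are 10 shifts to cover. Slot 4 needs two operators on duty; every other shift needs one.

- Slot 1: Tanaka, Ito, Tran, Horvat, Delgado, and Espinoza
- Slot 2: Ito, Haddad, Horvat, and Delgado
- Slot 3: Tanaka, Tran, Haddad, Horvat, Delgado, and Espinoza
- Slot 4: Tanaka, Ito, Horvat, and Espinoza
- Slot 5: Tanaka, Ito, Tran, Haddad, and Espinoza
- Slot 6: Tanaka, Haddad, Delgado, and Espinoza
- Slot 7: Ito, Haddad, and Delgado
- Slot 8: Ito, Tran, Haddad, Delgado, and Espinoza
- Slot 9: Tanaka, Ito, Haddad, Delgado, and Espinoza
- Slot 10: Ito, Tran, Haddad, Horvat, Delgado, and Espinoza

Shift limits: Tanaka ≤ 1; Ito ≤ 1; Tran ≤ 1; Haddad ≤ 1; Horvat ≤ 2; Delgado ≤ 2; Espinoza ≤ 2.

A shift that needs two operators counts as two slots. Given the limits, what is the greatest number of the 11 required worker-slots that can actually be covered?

Total capacity across all operators is 1+1+1+1+2+2+2 = 10, and 11 slots are needed, so at most 10 can be filled.
An assignment achieving 10: Slot 1→Horvat, Slot 2→Haddad, Slot 3→Espinoza, Slot 4→Tanaka+Horvat, Slot 5→Tran, Slot 6→Delgado, Slot 7→Ito, Slot 8→Delgado, Slot 9→Espinoza.
Loads: Tanaka 1/1, Ito 1/1, Tran 1/1, Haddad 1/1, Horvat 2/2, Delgado 2/2, Espinoza 2/2.

10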